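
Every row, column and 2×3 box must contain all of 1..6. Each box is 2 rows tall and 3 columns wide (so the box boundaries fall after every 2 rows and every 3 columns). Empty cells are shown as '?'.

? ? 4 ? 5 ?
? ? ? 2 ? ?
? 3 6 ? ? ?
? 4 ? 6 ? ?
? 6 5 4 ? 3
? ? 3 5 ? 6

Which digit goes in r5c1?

2

r1c6 = 1 (sole candidate).
r2c3 = 1 (sole candidate).
r2c6 = 4 (sole candidate).
r3c4 = 1 (sole candidate).
r4c3 = 2 (sole candidate).
r4c5 = 3 (sole candidate).
r4c6 = 5 (sole candidate).
r1c2 = 2 (sole candidate).
r1c4 = 3 (sole candidate).
r2c2 = 5 (sole candidate).
r2c5 = 6 (sole candidate).
r3c1 = 5 (sole candidate).
r3c6 = 2 (sole candidate).
r4c1 = 1 (sole candidate).
r5c1 = 2: row 5 has {3,4,5,6}; col 1 has {1,5}; box has {3,5,6} → only 2 remains.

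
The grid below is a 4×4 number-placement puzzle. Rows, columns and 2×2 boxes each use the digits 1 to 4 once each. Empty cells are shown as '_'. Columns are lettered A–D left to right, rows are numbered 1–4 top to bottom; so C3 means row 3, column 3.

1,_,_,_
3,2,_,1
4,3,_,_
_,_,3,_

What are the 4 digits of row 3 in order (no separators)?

B1 = 4: row 1 has {1}; col 2 has {2,3}; box has {1,2,3} → only 4 remains.
C1 = 2: row 1 has {1,4}; col 3 has {3}; box has {1} → only 2 remains.
D1 = 3: row 1 has {1,2,4}; col 4 has {1}; box has {1,2} → only 3 remains.
C2 = 4: row 2 has {1,2,3}; col 3 has {2,3}; box has {1,2,3} → only 4 remains.
C3 = 1: row 3 has {3,4}; col 3 has {2,3,4}; box has {3} → only 1 remains.
D3 = 2: row 3 has {1,3,4}; col 4 has {1,3}; box has {1,3} → only 2 remains.

4312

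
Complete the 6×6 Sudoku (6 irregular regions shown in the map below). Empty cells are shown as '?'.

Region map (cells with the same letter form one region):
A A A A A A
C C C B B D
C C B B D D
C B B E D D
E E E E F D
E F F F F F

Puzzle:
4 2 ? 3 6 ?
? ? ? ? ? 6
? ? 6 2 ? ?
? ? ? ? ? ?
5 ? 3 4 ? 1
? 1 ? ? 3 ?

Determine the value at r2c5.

r1c6 = 5 (sole candidate).
r5c2 = 6 (sole candidate).
r5c5 = 2 (sole candidate).
r6c1 = 2 (sole candidate).
r6c6 = 4 (sole candidate).
r1c3 = 1 (sole candidate).
r3c6 = 3 (sole candidate).
r4c4 = 1 (sole candidate).
r4c6 = 2 (sole candidate).
r6c3 = 5 (sole candidate).
r6c4 = 6 (sole candidate).
r2c4 = 5 (sole candidate).
r3c1 = 1 (sole candidate).
r4c3 = 4 (sole candidate).
r4c5 = 5 (sole candidate).
r2c1 = 3 (sole candidate).
r2c2 = 4 (sole candidate).
r2c3 = 2 (sole candidate).
r2c5 = 1: row 2 has {2,3,4,5,6}; col 5 has {2,3,5,6}; region has {2,4,5,6} → only 1 remains.

1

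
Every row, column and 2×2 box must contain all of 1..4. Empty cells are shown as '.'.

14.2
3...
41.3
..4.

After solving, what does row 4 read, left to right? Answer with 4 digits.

2341

r1c3 = 3 (sole candidate).
r2c2 = 2 (sole candidate).
r2c3 = 1 (sole candidate).
r2c4 = 4 (sole candidate).
r3c3 = 2 (sole candidate).
r4c1 = 2: row 4 has {4}; col 1 has {1,3,4}; box has {1,4} → only 2 remains.
r4c2 = 3: row 4 has {2,4}; col 2 has {1,2,4}; box has {1,2,4} → only 3 remains.
r4c4 = 1: row 4 has {2,3,4}; col 4 has {2,3,4}; box has {2,3,4} → only 1 remains.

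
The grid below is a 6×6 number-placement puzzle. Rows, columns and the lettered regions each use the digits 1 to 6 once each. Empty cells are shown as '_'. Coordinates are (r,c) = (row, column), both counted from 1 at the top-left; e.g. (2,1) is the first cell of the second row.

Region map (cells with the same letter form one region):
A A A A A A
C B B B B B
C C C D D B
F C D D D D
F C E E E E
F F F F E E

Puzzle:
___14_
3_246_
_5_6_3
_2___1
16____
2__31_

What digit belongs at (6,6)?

(1,2) = 3: row 1 has {1,4}; col 2 has {2,5,6}; region has {1,4} → only 3 remains.
(2,2) = 1: row 2 has {2,3,4,6}; col 2 has {2,3,5,6}; region has {2,3,4,6} → only 1 remains.
(2,6) = 5: row 2 has {1,2,3,4,6}; col 6 has {1,3}; region has {1,2,3,4,6} → only 5 remains.
(3,1) = 4: row 3 has {3,5,6}; col 1 has {1,2,3}; region has {2,3,5,6} → only 4 remains.
(3,3) = 1: row 3 has {3,4,5,6}; col 3 has {2}; region has {2,3,4,5,6} → only 1 remains.
(3,5) = 2: row 3 has {1,3,4,5,6}; col 5 has {1,4,6}; region has {1,6} → only 2 remains.
(4,4) = 5: row 4 has {1,2}; col 4 has {1,3,4,6}; region has {1,2,6} → only 5 remains.
(4,5) = 3: row 4 has {1,2,5}; col 5 has {1,2,4,6}; region has {1,2,5,6} → only 3 remains.
(5,4) = 2: row 5 has {1,6}; col 4 has {1,3,4,5,6}; region has {1} → only 2 remains.
(5,5) = 5: row 5 has {1,2,6}; col 5 has {1,2,3,4,6}; region has {1,2} → only 5 remains.
(5,6) = 4: row 5 has {1,2,5,6}; col 6 has {1,3,5}; region has {1,2,5} → only 4 remains.
(6,2) = 4: row 6 has {1,2,3}; col 2 has {1,2,3,5,6}; region has {1,2,3} → only 4 remains.
(6,6) = 6: row 6 has {1,2,3,4}; col 6 has {1,3,4,5}; region has {1,2,4,5} → only 6 remains.

6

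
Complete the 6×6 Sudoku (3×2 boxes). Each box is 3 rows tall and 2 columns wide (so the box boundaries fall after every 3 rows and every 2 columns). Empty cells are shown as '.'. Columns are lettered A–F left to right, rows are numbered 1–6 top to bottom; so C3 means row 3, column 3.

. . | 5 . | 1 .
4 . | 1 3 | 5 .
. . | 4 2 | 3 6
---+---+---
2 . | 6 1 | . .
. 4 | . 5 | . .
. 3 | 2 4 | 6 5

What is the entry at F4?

D1 = 6: row 1 has {1,5}; col 4 has {1,2,3,4,5}; box has {1,2,3,4,5} → only 6 remains.
F2 = 2: row 2 has {1,3,4,5}; col 6 has {5,6}; box has {1,3,5,6} → only 2 remains.
B4 = 5: row 4 has {1,2,6}; col 2 has {3,4}; box has {2,3,4} → only 5 remains.
E4 = 4: row 4 has {1,2,5,6}; col 5 has {1,3,5,6}; box has {5,6} → only 4 remains.
F4 = 3: row 4 has {1,2,4,5,6}; col 6 has {2,5,6}; box has {4,5,6} → only 3 remains.

3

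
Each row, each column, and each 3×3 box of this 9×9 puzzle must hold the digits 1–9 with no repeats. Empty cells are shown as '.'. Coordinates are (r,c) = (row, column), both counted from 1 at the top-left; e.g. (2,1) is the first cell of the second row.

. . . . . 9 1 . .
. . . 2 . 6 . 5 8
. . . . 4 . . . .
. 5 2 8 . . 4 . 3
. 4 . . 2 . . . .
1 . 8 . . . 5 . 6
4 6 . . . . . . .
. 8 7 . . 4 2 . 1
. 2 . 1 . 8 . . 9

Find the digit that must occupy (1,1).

2

(5,9) = 7 (sole candidate).
(7,9) = 5 (sole candidate).
(3,9) = 2 (sole candidate).
(1,9) = 4 (sole candidate).
(1,1) = 2: in row 1, 2 can only go here (every other open cell in that row sees a 2).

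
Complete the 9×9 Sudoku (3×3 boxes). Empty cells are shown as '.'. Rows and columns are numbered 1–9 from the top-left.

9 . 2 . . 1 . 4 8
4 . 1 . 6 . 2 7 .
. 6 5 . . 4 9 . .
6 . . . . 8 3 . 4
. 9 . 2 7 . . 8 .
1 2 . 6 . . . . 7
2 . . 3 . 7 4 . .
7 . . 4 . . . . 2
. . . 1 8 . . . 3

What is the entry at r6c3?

8

r2c9 = 5 (sole candidate).
r3c9 = 1 (sole candidate).
r4c3 = 7 (sole candidate).
r5c9 = 6 (sole candidate).
r6c7 = 5 (sole candidate).
r6c8 = 9 (sole candidate).
r7c9 = 9 (sole candidate).
r9c1 = 5 (sole candidate).
r9c2 = 4 (sole candidate).
r9c8 = 6 (sole candidate).
r1c7 = 6 (sole candidate).
r3c8 = 3 (sole candidate).
r4c2 = 5 (sole candidate).
r4c4 = 9 (sole candidate).
r4c5 = 1 (sole candidate).
r4c8 = 2 (sole candidate).
r5c1 = 3 (sole candidate).
r5c3 = 4 (sole candidate).
r5c6 = 5 (sole candidate).
r5c7 = 1 (sole candidate).
r6c3 = 8: row 6 has {1,2,5,6,7,9}; col 3 has {1,2,4,5,7}; box has {1,2,3,4,5,6,7,9} → only 8 remains.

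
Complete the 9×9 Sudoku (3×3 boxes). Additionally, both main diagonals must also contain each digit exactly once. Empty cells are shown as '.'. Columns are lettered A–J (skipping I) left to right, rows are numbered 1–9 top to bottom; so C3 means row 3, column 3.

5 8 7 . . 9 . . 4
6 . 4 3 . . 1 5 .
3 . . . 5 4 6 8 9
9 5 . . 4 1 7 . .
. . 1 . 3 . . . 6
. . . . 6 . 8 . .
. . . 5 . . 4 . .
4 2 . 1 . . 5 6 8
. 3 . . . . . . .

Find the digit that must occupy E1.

B2 = 9 (sole candidate).
B3 = 1 (sole candidate).
C3 = 2 (sole candidate).
D3 = 7 (sole candidate).
D4 = 8 (sole candidate).
C6 = 3 (sole candidate).
D6 = 9 (sole candidate).
F6 = 7 (sole candidate).
C7 = 8 (sole candidate).
C8 = 9 (sole candidate).
E8 = 7 (sole candidate).
F8 = 3 (sole candidate).
A9 = 7 (sole candidate).
J9 = 1 (sole candidate).
C4 = 6 (sole candidate).
D5 = 2 (sole candidate).
F5 = 5 (sole candidate).
G5 = 9 (sole candidate).
H5 = 4 (sole candidate).
A6 = 2 (sole candidate).
B6 = 4 (sole candidate).
H6 = 1 (sole candidate).
J6 = 5 (sole candidate).
A7 = 1 (sole candidate).
B7 = 6 (sole candidate).
F7 = 2 (sole candidate).
C9 = 5 (sole candidate).
G9 = 2 (sole candidate).
H9 = 9 (sole candidate).
D1 = 6 (sole candidate).
G1 = 3 (sole candidate).
H1 = 2 (sole candidate).
F2 = 8 (sole candidate).
J2 = 7 (sole candidate).
H4 = 3 (sole candidate).
J4 = 2 (sole candidate).
A5 = 8 (sole candidate).
B5 = 7 (sole candidate).
E7 = 9 (sole candidate).
H7 = 7 (sole candidate).
J7 = 3 (sole candidate).
D9 = 4 (sole candidate).
E9 = 8 (sole candidate).
F9 = 6 (sole candidate).
E1 = 1: row 1 has {2,3,4,5,6,7,8,9}; col 5 has {3,4,5,6,7,8,9}; box has {3,4,5,6,7,8,9} → only 1 remains.

1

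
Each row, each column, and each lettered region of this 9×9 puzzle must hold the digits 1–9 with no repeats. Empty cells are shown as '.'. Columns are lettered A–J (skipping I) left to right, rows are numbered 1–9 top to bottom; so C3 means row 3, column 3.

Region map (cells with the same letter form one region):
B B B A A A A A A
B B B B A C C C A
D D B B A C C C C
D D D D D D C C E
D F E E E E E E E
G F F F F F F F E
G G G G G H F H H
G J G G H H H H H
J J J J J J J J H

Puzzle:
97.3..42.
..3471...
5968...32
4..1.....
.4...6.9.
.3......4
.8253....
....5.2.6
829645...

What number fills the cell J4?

F1 = 8 (sole candidate).
A2 = 2 (sole candidate).
B2 = 5 (sole candidate).
J2 = 9 (sole candidate).
E3 = 1 (sole candidate).
G3 = 7 (sole candidate).
B4 = 6 (sole candidate).
B8 = 1 (sole candidate).
G9 = 3 (sole candidate).
H9 = 7 (sole candidate).
J9 = 1 (sole candidate).
C1 = 1 (sole candidate).
E1 = 6 (sole candidate).
J1 = 5 (sole candidate).
F3 = 4 (sole candidate).
H7 = 4 (sole candidate).
J7 = 7 (sole candidate).
A8 = 7 (sole candidate).
C8 = 4 (sole candidate).
D8 = 9 (sole candidate).
F8 = 3 (sole candidate).
H8 = 8 (sole candidate).
H2 = 6 (sole candidate).
H4 = 5 (sole candidate).
A5 = 3 (sole candidate).
J5 = 8 (sole candidate).
H6 = 1 (sole candidate).
F7 = 9 (sole candidate).
G7 = 6 (sole candidate).
G2 = 8 (sole candidate).
G4 = 9 (sole candidate).
J4 = 3: row 4 has {1,4,5,6,9}; col 9 has {1,2,4,5,6,7,8,9}; region has {4,6,8,9} → only 3 remains.

3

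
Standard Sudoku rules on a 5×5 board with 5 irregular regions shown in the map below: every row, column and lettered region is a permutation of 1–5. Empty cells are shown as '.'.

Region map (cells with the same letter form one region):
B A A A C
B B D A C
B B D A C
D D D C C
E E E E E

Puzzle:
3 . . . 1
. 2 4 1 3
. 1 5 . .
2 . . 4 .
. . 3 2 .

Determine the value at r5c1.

1

r1c3 = 2: row 1 has {1,3}; col 3 has {3,4,5}; region has {1} → only 2 remains.
r1c4 = 5: row 1 has {1,2,3}; col 4 has {1,2,4}; region has {1,2} → only 5 remains.
r2c1 = 5: row 2 has {1,2,3,4}; col 1 has {2,3}; region has {1,2,3} → only 5 remains.
r3c1 = 4: row 3 has {1,5}; col 1 has {2,3,5}; region has {1,2,3,5} → only 4 remains.
r3c4 = 3: row 3 has {1,4,5}; col 4 has {1,2,4,5}; region has {1,2,5} → only 3 remains.
r3c5 = 2: row 3 has {1,3,4,5}; col 5 has {1,3}; region has {1,3,4} → only 2 remains.
r4c2 = 3: row 4 has {2,4}; col 2 has {1,2}; region has {2,4,5} → only 3 remains.
r4c3 = 1: row 4 has {2,3,4}; col 3 has {2,3,4,5}; region has {2,3,4,5} → only 1 remains.
r4c5 = 5: row 4 has {1,2,3,4}; col 5 has {1,2,3}; region has {1,2,3,4} → only 5 remains.
r5c1 = 1: row 5 has {2,3}; col 1 has {2,3,4,5}; region has {2,3} → only 1 remains.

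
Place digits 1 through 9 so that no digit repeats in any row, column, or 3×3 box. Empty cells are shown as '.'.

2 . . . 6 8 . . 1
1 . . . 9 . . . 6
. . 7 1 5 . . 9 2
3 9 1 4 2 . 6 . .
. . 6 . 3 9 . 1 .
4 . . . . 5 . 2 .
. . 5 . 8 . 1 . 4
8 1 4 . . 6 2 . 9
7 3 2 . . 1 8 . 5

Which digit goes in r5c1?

r3c1 = 6: row 3 has {1,2,5,7,9}; col 1 has {1,2,3,4,7,8}; box has {1,2,7} → only 6 remains.
r4c6 = 7: row 4 has {1,2,3,4,6,9}; col 6 has {1,5,6,8,9}; box has {2,3,4,5,9} → only 7 remains.
r4c9 = 8: row 4 has {1,2,3,4,6,7,9}; col 9 has {1,2,4,5,6,9}; box has {1,2,6} → only 8 remains.
r5c1 = 5: row 5 has {1,3,6,9}; col 1 has {1,2,3,4,6,7,8}; box has {1,3,4,6,9} → only 5 remains.

5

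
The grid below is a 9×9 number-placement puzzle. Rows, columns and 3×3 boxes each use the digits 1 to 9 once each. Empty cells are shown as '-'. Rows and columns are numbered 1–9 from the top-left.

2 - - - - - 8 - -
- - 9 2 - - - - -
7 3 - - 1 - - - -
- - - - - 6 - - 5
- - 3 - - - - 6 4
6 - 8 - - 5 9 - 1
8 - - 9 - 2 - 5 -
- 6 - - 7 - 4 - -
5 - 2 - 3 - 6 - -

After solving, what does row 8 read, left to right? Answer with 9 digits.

R8C3 = 1: row 8 has {4,6,7}; col 3 has {2,3,8,9}; box has {2,5,6,8} → only 1 remains.
R8C6 = 8: row 8 has {1,4,6,7}; col 6 has {2,5,6}; box has {2,3,7,9} → only 8 remains.
R8C4 = 5: row 8 has {1,4,6,7,8}; col 4 has {2,9}; box has {2,3,7,8,9} → only 5 remains.
R3C4 = 8 (hidden single in row 3).
R2C2 = 8 (hidden single in row 2).
R5C2 = 5 (hidden single in row 5).
R5C5 = 8 (hidden single in row 5).
R4C8 = 8 (hidden single in row 4).
R5C7 = 2 (hidden single in row 5).
R3C7 = 5 (sole candidate).
R2C5 = 5 (hidden single in row 2).
R1C3 = 5 (hidden single in row 1).
R2C9 = 6 (hidden single in row 2).
R3C3 = 6 (hidden single in row 3).
R7C7 = 1 (hidden single in row 7).
R7C5 = 6 (hidden single in row 7).
R1C4 = 6 (hidden single in row 1).
R7C9 = 3 (hidden single in row 7).
R8C1 = 3: in row 8, 3 can only go here (every other open cell in that row sees a 3).
R9C9 = 8 (hidden single in row 9).
R1C9 = 7 (hidden single in column 9).
R2C7 = 3 (sole candidate).
R4C7 = 7 (sole candidate).
R6C8 = 3 (sole candidate).
R4C3 = 4 (sole candidate).
R7C3 = 7 (sole candidate).
R7C2 = 4 (sole candidate).
R9C2 = 9 (sole candidate).
R9C8 = 7 (sole candidate).
R1C2 = 1 (sole candidate).
R2C1 = 4 (sole candidate).
R2C6 = 7 (sole candidate).
R2C8 = 1 (sole candidate).
R4C2 = 2 (sole candidate).
R4C5 = 9 (sole candidate).
R5C6 = 1 (sole candidate).
R6C2 = 7 (sole candidate).
R6C4 = 4 (sole candidate).
R6C5 = 2 (sole candidate).
R9C4 = 1 (sole candidate).
R9C6 = 4 (sole candidate).
R1C5 = 4 (sole candidate).
R1C8 = 9 (sole candidate).
R3C6 = 9 (sole candidate).
R3C9 = 2 (sole candidate).
R4C1 = 1 (sole candidate).
R4C4 = 3 (sole candidate).
R5C1 = 9 (sole candidate).
R5C4 = 7 (sole candidate).
R8C8 = 2: row 8 has {1,3,4,5,6,7,8}; col 8 has {1,3,5,6,7,8,9}; box has {1,3,4,5,6,7,8} → only 2 remains.
R8C9 = 9: row 8 has {1,2,3,4,5,6,7,8}; col 9 has {1,2,3,4,5,6,7,8}; box has {1,2,3,4,5,6,7,8} → only 9 remains.

361578429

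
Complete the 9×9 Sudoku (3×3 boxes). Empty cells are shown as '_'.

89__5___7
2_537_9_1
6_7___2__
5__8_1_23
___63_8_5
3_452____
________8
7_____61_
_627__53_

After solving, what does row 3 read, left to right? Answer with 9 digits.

637189254

R2C2 = 4 (sole candidate).
R3C9 = 4: row 3 has {2,6,7}; col 9 has {1,3,5,7,8}; box has {1,2,7,9} → only 4 remains.
R4C2 = 7 (sole candidate).
R4C7 = 4 (sole candidate).
R7C7 = 7 (sole candidate).
R9C9 = 9 (sole candidate).
R1C7 = 3 (sole candidate).
R1C8 = 6 (sole candidate).
R2C8 = 8 (sole candidate).
R3C8 = 5: row 3 has {2,4,6,7}; col 8 has {1,2,3,6,8}; box has {1,2,3,4,6,7,8,9} → only 5 remains.
R4C5 = 9 (sole candidate).
R6C6 = 7 (sole candidate).
R6C7 = 1 (sole candidate).
R6C8 = 9 (sole candidate).
R6C9 = 6 (sole candidate).
R7C8 = 4 (sole candidate).
R8C9 = 2 (sole candidate).
R1C3 = 1 (sole candidate).
R2C6 = 6 (sole candidate).
R3C2 = 3: row 3 has {2,4,5,6,7}; col 2 has {4,6,7,9}; box has {1,2,4,5,6,7,8,9} → only 3 remains.
R4C3 = 6 (sole candidate).
R5C3 = 9 (sole candidate).
R5C6 = 4 (sole candidate).
R5C8 = 7 (sole candidate).
R6C2 = 8 (sole candidate).
R7C3 = 3 (sole candidate).
R8C2 = 5 (sole candidate).
R8C3 = 8 (sole candidate).
R8C5 = 4 (sole candidate).
R9C6 = 8 (sole candidate).
R1C6 = 2 (sole candidate).
R3C6 = 9: row 3 has {2,3,4,5,6,7}; col 6 has {1,2,4,6,7,8}; box has {2,3,5,6,7} → only 9 remains.
R5C1 = 1 (sole candidate).
R5C2 = 2 (sole candidate).
R7C1 = 9 (sole candidate).
R7C2 = 1 (sole candidate).
R7C4 = 2 (sole candidate).
R7C5 = 6 (sole candidate).
R7C6 = 5 (sole candidate).
R8C4 = 9 (sole candidate).
R8C6 = 3 (sole candidate).
R9C1 = 4 (sole candidate).
R9C5 = 1 (sole candidate).
R1C4 = 4 (sole candidate).
R3C4 = 1: row 3 has {2,3,4,5,6,7,9}; col 4 has {2,3,4,5,6,7,8,9}; box has {2,3,4,5,6,7,9} → only 1 remains.
R3C5 = 8: row 3 has {1,2,3,4,5,6,7,9}; col 5 has {1,2,3,4,5,6,7,9}; box has {1,2,3,4,5,6,7,9} → only 8 remains.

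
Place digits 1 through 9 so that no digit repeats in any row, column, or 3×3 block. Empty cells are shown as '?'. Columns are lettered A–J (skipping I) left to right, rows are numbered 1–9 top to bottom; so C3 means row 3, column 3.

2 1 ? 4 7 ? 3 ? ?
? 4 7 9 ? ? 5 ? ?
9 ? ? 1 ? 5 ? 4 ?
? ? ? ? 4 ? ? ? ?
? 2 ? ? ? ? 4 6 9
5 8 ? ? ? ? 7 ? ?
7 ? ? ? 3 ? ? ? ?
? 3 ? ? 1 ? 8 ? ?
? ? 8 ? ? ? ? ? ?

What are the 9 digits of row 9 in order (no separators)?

158267934

B3 = 6: row 3 has {1,4,5,9}; col 2 has {1,2,3,4,8}; box has {1,2,4,7,9} → only 6 remains.
C3 = 3: row 3 has {1,4,5,6,9}; col 3 has {7,8}; box has {1,2,4,6,7,9} → only 3 remains.
G3 = 2: row 3 has {1,3,4,5,6,9}; col 7 has {3,4,5,7,8}; box has {3,4,5} → only 2 remains.
G4 = 1: row 4 has {4}; col 7 has {2,3,4,5,7,8}; box has {4,6,7,9} → only 1 remains.
C5 = 1: row 5 has {2,4,6,9}; col 3 has {3,7,8}; box has {2,5,8} → only 1 remains.
C1 = 5: row 1 has {1,2,3,4,7}; col 3 has {1,3,7,8}; box has {1,2,3,4,6,7,9} → only 5 remains.
A2 = 8: row 2 has {4,5,7,9}; col 1 has {2,5,7,9}; box has {1,2,3,4,5,6,7,9} → only 8 remains.
H2 = 1: row 2 has {4,5,7,8,9}; col 8 has {4,6}; box has {2,3,4,5} → only 1 remains.
J2 = 6: row 2 has {1,4,5,7,8,9}; col 9 has {9}; box has {1,2,3,4,5} → only 6 remains.
E3 = 8: row 3 has {1,2,3,4,5,6,9}; col 5 has {1,3,4,7}; box has {1,4,5,7,9} → only 8 remains.
J3 = 7: row 3 has {1,2,3,4,5,6,8,9}; col 9 has {6,9}; box has {1,2,3,4,5,6} → only 7 remains.
A5 = 3: row 5 has {1,2,4,6,9}; col 1 has {2,5,7,8,9}; box has {1,2,5,8} → only 3 remains.
E5 = 5: row 5 has {1,2,3,4,6,9}; col 5 has {1,3,4,7,8}; box has {4} → only 5 remains.
F1 = 6: row 1 has {1,2,3,4,5,7}; col 6 has {5}; box has {1,4,5,7,8,9} → only 6 remains.
J1 = 8: row 1 has {1,2,3,4,5,6,7}; col 9 has {6,7,9}; box has {1,2,3,4,5,6,7} → only 8 remains.
E2 = 2: row 2 has {1,4,5,6,7,8,9}; col 5 has {1,3,4,5,7,8}; box has {1,4,5,6,7,8,9} → only 2 remains.
F2 = 3: row 2 has {1,2,4,5,6,7,8,9}; col 6 has {5,6}; box has {1,2,4,5,6,7,8,9} → only 3 remains.
A4 = 6: row 4 has {1,4}; col 1 has {2,3,5,7,8,9}; box has {1,2,3,5,8} → only 6 remains.
C4 = 9: row 4 has {1,4,6}; col 3 has {1,3,5,7,8}; box has {1,2,3,5,6,8} → only 9 remains.
C6 = 4: row 6 has {5,7,8}; col 3 has {1,3,5,7,8,9}; box has {1,2,3,5,6,8,9} → only 4 remains.
A8 = 4: row 8 has {1,3,8}; col 1 has {2,3,5,6,7,8,9}; box has {3,7,8} → only 4 remains.
A9 = 1: row 9 has {8}; col 1 has {2,3,4,5,6,7,8,9}; box has {3,4,7,8} → only 1 remains.
H1 = 9: row 1 has {1,2,3,4,5,6,7,8}; col 8 has {1,4,6}; box has {1,2,3,4,5,6,7,8} → only 9 remains.
B4 = 7: row 4 has {1,4,6,9}; col 2 has {1,2,3,4,6,8}; box has {1,2,3,4,5,6,8,9} → only 7 remains.
F6 = 1: in row 6, 1 can only go here (every other open cell in that row sees a 1).
E6 = 9: in row 6, 9 can only go here (every other open cell in that row sees a 9).
E9 = 6: row 9 has {1,8}; col 5 has {1,2,3,4,5,7,8,9}; box has {1,3} → only 6 remains.
G9 = 9: row 9 has {1,6,8}; col 7 has {1,2,3,4,5,7,8}; box has {8} → only 9 remains.
G7 = 6: row 7 has {3,7}; col 7 has {1,2,3,4,5,7,8,9}; box has {8,9} → only 6 remains.
B9 = 5: row 9 has {1,6,8,9}; col 2 has {1,2,3,4,6,7,8}; box has {1,3,4,7,8} → only 5 remains.
B7 = 9: row 7 has {3,6,7}; col 2 has {1,2,3,4,5,6,7,8}; box has {1,3,4,5,7,8} → only 9 remains.
C7 = 2: row 7 has {3,6,7,9}; col 3 has {1,3,4,5,7,8,9}; box has {1,3,4,5,7,8,9} → only 2 remains.
H7 = 5: row 7 has {2,3,6,7,9}; col 8 has {1,4,6,9}; box has {6,8,9} → only 5 remains.
C8 = 6: row 8 has {1,3,4,8}; col 3 has {1,2,3,4,5,7,8,9}; box has {1,2,3,4,5,7,8,9} → only 6 remains.
J8 = 2: row 8 has {1,3,4,6,8}; col 9 has {6,7,8,9}; box has {5,6,8,9} → only 2 remains.
J6 = 3: row 6 has {1,4,5,7,8,9}; col 9 has {2,6,7,8,9}; box has {1,4,6,7,9} → only 3 remains.
D7 = 8: row 7 has {2,3,5,6,7,9}; col 4 has {1,4,9}; box has {1,3,6} → only 8 remains.
F7 = 4: row 7 has {2,3,5,6,7,8,9}; col 6 has {1,3,5,6}; box has {1,3,6,8} → only 4 remains.
J7 = 1: row 7 has {2,3,4,5,6,7,8,9}; col 9 has {2,3,6,7,8,9}; box has {2,5,6,8,9} → only 1 remains.
H8 = 7: row 8 has {1,2,3,4,6,8}; col 8 has {1,4,5,6,9}; box has {1,2,5,6,8,9} → only 7 remains.
H9 = 3: row 9 has {1,5,6,8,9}; col 8 has {1,4,5,6,7,9}; box has {1,2,5,6,7,8,9} → only 3 remains.
J9 = 4: row 9 has {1,3,5,6,8,9}; col 9 has {1,2,3,6,7,8,9}; box has {1,2,3,5,6,7,8,9} → only 4 remains.
J4 = 5: row 4 has {1,4,6,7,9}; col 9 has {1,2,3,4,6,7,8,9}; box has {1,3,4,6,7,9} → only 5 remains.
D5 = 7: row 5 has {1,2,3,4,5,6,9}; col 4 has {1,4,8,9}; box has {1,4,5,9} → only 7 remains.
F5 = 8: row 5 has {1,2,3,4,5,6,7,9}; col 6 has {1,3,4,5,6}; box has {1,4,5,7,9} → only 8 remains.
H6 = 2: row 6 has {1,3,4,5,7,8,9}; col 8 has {1,3,4,5,6,7,9}; box has {1,3,4,5,6,7,9} → only 2 remains.
D8 = 5: row 8 has {1,2,3,4,6,7,8}; col 4 has {1,4,7,8,9}; box has {1,3,4,6,8} → only 5 remains.
F8 = 9: row 8 has {1,2,3,4,5,6,7,8}; col 6 has {1,3,4,5,6,8}; box has {1,3,4,5,6,8} → only 9 remains.
D9 = 2: row 9 has {1,3,4,5,6,8,9}; col 4 has {1,4,5,7,8,9}; box has {1,3,4,5,6,8,9} → only 2 remains.
F9 = 7: row 9 has {1,2,3,4,5,6,8,9}; col 6 has {1,3,4,5,6,8,9}; box has {1,2,3,4,5,6,8,9} → only 7 remains.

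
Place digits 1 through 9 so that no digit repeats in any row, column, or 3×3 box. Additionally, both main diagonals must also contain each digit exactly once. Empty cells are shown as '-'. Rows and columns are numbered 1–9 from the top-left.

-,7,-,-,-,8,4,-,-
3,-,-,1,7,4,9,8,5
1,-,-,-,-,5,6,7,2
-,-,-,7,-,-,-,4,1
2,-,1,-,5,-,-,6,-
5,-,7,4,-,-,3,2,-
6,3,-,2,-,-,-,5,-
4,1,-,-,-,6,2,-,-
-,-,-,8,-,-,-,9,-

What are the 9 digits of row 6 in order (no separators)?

567481329

row 1, column 1 = 9: row 1 has {4,7,8}; col 1 has {1,2,3,4,5,6}; box has {1,3,7}; main diagonal has {5,7} → only 9 remains.
row 1, column 9 = 3: row 1 has {4,7,8,9}; col 9 has {1,2,5}; box has {2,4,5,6,7,8,9}; anti-diagonal has {1,4,5,6,8} → only 3 remains.
row 4, column 1 = 8: row 4 has {1,4,7}; col 1 has {1,2,3,4,5,6,9}; box has {1,2,5,7} → only 8 remains.
row 4, column 7 = 5: row 4 has {1,4,7,8}; col 7 has {2,3,4,6,9}; box has {1,2,3,4,6} → only 5 remains.
row 6, column 6 = 1: row 6 has {2,3,4,5,7}; col 6 has {4,5,6,8}; box has {4,5,7}; main diagonal has {5,7,9} → only 1 remains.
row 7, column 3 = 9: row 7 has {2,3,5,6}; col 3 has {1,7}; box has {1,3,4,6}; anti-diagonal has {1,3,4,5,6,8} → only 9 remains.
row 7, column 6 = 7: row 7 has {2,3,5,6,9}; col 6 has {1,4,5,6,8}; box has {2,6,8} → only 7 remains.
row 7, column 7 = 8: row 7 has {2,3,5,6,7,9}; col 7 has {2,3,4,5,6,9}; box has {2,5,9}; main diagonal has {1,5,7,9} → only 8 remains.
row 7, column 9 = 4: row 7 has {2,3,5,6,7,8,9}; col 9 has {1,2,3,5}; box has {2,5,8,9} → only 4 remains.
row 8, column 8 = 3: row 8 has {1,2,4,6}; col 8 has {2,4,5,6,7,8,9}; box has {2,4,5,8,9}; main diagonal has {1,5,7,8,9} → only 3 remains.
row 8, column 9 = 7: row 8 has {1,2,3,4,6}; col 9 has {1,2,3,4,5}; box has {2,3,4,5,8,9} → only 7 remains.
row 9, column 1 = 7: row 9 has {8,9}; col 1 has {1,2,3,4,5,6,8,9}; box has {1,3,4,6,9}; anti-diagonal has {1,3,4,5,6,8,9} → only 7 remains.
row 9, column 6 = 3: row 9 has {7,8,9}; col 6 has {1,4,5,6,7,8}; box has {2,6,7,8} → only 3 remains.
row 9, column 7 = 1: row 9 has {3,7,8,9}; col 7 has {2,3,4,5,6,8,9}; box has {2,3,4,5,7,8,9} → only 1 remains.
row 9, column 9 = 6: row 9 has {1,3,7,8,9}; col 9 has {1,2,3,4,5,7}; box has {1,2,3,4,5,7,8,9}; main diagonal has {1,3,5,7,8,9} → only 6 remains.
row 1, column 4 = 6: row 1 has {3,4,7,8,9}; col 4 has {1,2,4,7,8}; box has {1,4,5,7,8} → only 6 remains.
row 1, column 5 = 2: row 1 has {3,4,6,7,8,9}; col 5 has {5,7}; box has {1,4,5,6,7,8} → only 2 remains.
row 1, column 8 = 1: row 1 has {2,3,4,6,7,8,9}; col 8 has {2,3,4,5,6,7,8,9}; box has {2,3,4,5,6,7,8,9} → only 1 remains.
row 2, column 2 = 2: row 2 has {1,3,4,5,7,8,9}; col 2 has {1,3,7}; box has {1,3,7,9}; main diagonal has {1,3,5,6,7,8,9} → only 2 remains.
row 2, column 3 = 6: row 2 has {1,2,3,4,5,7,8,9}; col 3 has {1,7,9}; box has {1,2,3,7,9} → only 6 remains.
row 3, column 3 = 4: row 3 has {1,2,5,6,7}; col 3 has {1,6,7,9}; box has {1,2,3,6,7,9}; main diagonal has {1,2,3,5,6,7,8,9} → only 4 remains.
row 4, column 3 = 3: row 4 has {1,4,5,7,8}; col 3 has {1,4,6,7,9}; box has {1,2,5,7,8} → only 3 remains.
row 4, column 6 = 2: row 4 has {1,3,4,5,7,8}; col 6 has {1,3,4,5,6,7,8}; box has {1,4,5,7}; anti-diagonal has {1,3,4,5,6,7,8,9} → only 2 remains.
row 5, column 6 = 9: row 5 has {1,2,5,6}; col 6 has {1,2,3,4,5,6,7,8}; box has {1,2,4,5,7} → only 9 remains.
row 5, column 7 = 7: row 5 has {1,2,5,6,9}; col 7 has {1,2,3,4,5,6,8,9}; box has {1,2,3,4,5,6} → only 7 remains.
row 5, column 9 = 8: row 5 has {1,2,5,6,7,9}; col 9 has {1,2,3,4,5,6,7}; box has {1,2,3,4,5,6,7} → only 8 remains.
row 6, column 9 = 9: row 6 has {1,2,3,4,5,7}; col 9 has {1,2,3,4,5,6,7,8}; box has {1,2,3,4,5,6,7,8} → only 9 remains.
row 7, column 5 = 1: row 7 has {2,3,4,5,6,7,8,9}; col 5 has {2,5,7}; box has {2,3,6,7,8} → only 1 remains.
row 8, column 5 = 9: row 8 has {1,2,3,4,6,7}; col 5 has {1,2,5,7}; box has {1,2,3,6,7,8} → only 9 remains.
row 9, column 2 = 5: row 9 has {1,3,6,7,8,9}; col 2 has {1,2,3,7}; box has {1,3,4,6,7,9} → only 5 remains.
row 9, column 3 = 2: row 9 has {1,3,5,6,7,8,9}; col 3 has {1,3,4,6,7,9}; box has {1,3,4,5,6,7,9} → only 2 remains.
row 9, column 5 = 4: row 9 has {1,2,3,5,6,7,8,9}; col 5 has {1,2,5,7,9}; box has {1,2,3,6,7,8,9} → only 4 remains.
row 1, column 3 = 5: row 1 has {1,2,3,4,6,7,8,9}; col 3 has {1,2,3,4,6,7,9}; box has {1,2,3,4,6,7,9} → only 5 remains.
row 3, column 2 = 8: row 3 has {1,2,4,5,6,7}; col 2 has {1,2,3,5,7}; box has {1,2,3,4,5,6,7,9} → only 8 remains.
row 3, column 5 = 3: row 3 has {1,2,4,5,6,7,8}; col 5 has {1,2,4,5,7,9}; box has {1,2,4,5,6,7,8} → only 3 remains.
row 4, column 5 = 6: row 4 has {1,2,3,4,5,7,8}; col 5 has {1,2,3,4,5,7,9}; box has {1,2,4,5,7,9} → only 6 remains.
row 5, column 2 = 4: row 5 has {1,2,5,6,7,8,9}; col 2 has {1,2,3,5,7,8}; box has {1,2,3,5,7,8} → only 4 remains.
row 5, column 4 = 3: row 5 has {1,2,4,5,6,7,8,9}; col 4 has {1,2,4,6,7,8}; box has {1,2,4,5,6,7,9} → only 3 remains.
row 6, column 2 = 6: row 6 has {1,2,3,4,5,7,9}; col 2 has {1,2,3,4,5,7,8}; box has {1,2,3,4,5,7,8} → only 6 remains.
row 6, column 5 = 8: row 6 has {1,2,3,4,5,6,7,9}; col 5 has {1,2,3,4,5,6,7,9}; box has {1,2,3,4,5,6,7,9} → only 8 remains.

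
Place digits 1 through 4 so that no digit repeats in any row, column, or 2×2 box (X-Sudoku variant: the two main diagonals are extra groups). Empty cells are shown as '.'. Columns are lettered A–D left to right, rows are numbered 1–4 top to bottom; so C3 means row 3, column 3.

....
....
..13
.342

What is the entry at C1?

2

B2 = 4: row 2 has {}; col 2 has {3}; box has {}; main diagonal has {1,2} → only 4 remains.
D2 = 1: row 2 has {4}; col 4 has {2,3}; box has {} → only 1 remains.
B3 = 2: row 3 has {1,3}; col 2 has {3,4}; box has {3}; anti-diagonal has {} → only 2 remains.
A4 = 1: row 4 has {2,3,4}; col 1 has {}; box has {2,3}; anti-diagonal has {2} → only 1 remains.
A1 = 3: row 1 has {}; col 1 has {1}; box has {4}; main diagonal has {1,2,4} → only 3 remains.
B1 = 1: row 1 has {3}; col 2 has {2,3,4}; box has {3,4} → only 1 remains.
C1 = 2: row 1 has {1,3}; col 3 has {1,4}; box has {1} → only 2 remains.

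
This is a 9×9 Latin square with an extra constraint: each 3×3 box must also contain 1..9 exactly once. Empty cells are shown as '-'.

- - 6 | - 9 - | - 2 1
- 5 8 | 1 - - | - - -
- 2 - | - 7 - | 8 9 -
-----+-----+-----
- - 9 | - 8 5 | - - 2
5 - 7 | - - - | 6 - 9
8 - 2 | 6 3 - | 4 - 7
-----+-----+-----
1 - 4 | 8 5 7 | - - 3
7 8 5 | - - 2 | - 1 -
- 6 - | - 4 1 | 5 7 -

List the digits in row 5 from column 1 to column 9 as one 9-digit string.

537214689

row 4, column 8 = 3: row 4 has {2,5,8,9}; col 8 has {1,2,7,9}; box has {2,4,6,7,9} → only 3 remains.
row 5, column 6 = 4: row 5 has {5,6,7,9}; col 6 has {1,2,5,7}; box has {3,5,6,8} → only 4 remains.
row 5, column 8 = 8: row 5 has {4,5,6,7,9}; col 8 has {1,2,3,7,9}; box has {2,3,4,6,7,9} → only 8 remains.
row 6, column 2 = 1: row 6 has {2,3,4,6,7,8}; col 2 has {2,5,6,8}; box has {2,5,7,8,9} → only 1 remains.
row 6, column 6 = 9: row 6 has {1,2,3,4,6,7,8}; col 6 has {1,2,4,5,7}; box has {3,4,5,6,8} → only 9 remains.
row 6, column 8 = 5: row 6 has {1,2,3,4,6,7,8,9}; col 8 has {1,2,3,7,8,9}; box has {2,3,4,6,7,8,9} → only 5 remains.
row 7, column 2 = 9: row 7 has {1,3,4,5,7,8}; col 2 has {1,2,5,6,8}; box has {1,4,5,6,7,8} → only 9 remains.
row 7, column 7 = 2: row 7 has {1,3,4,5,7,8,9}; col 7 has {4,5,6,8}; box has {1,3,5,7} → only 2 remains.
row 7, column 8 = 6: row 7 has {1,2,3,4,5,7,8,9}; col 8 has {1,2,3,5,7,8,9}; box has {1,2,3,5,7} → only 6 remains.
row 8, column 5 = 6: row 8 has {1,2,5,7,8}; col 5 has {3,4,5,7,8,9}; box has {1,2,4,5,7,8} → only 6 remains.
row 8, column 7 = 9: row 8 has {1,2,5,6,7,8}; col 7 has {2,4,5,6,8}; box has {1,2,3,5,6,7} → only 9 remains.
row 8, column 9 = 4: row 8 has {1,2,5,6,7,8,9}; col 9 has {1,2,3,7,9}; box has {1,2,3,5,6,7,9} → only 4 remains.
row 9, column 3 = 3: row 9 has {1,4,5,6,7}; col 3 has {2,4,5,6,7,8,9}; box has {1,4,5,6,7,8,9} → only 3 remains.
row 9, column 4 = 9: row 9 has {1,3,4,5,6,7}; col 4 has {1,6,8}; box has {1,2,4,5,6,7,8} → only 9 remains.
row 9, column 9 = 8: row 9 has {1,3,4,5,6,7,9}; col 9 has {1,2,3,4,7,9}; box has {1,2,3,4,5,6,7,9} → only 8 remains.
row 2, column 5 = 2: row 2 has {1,5,8}; col 5 has {3,4,5,6,7,8,9}; box has {1,7,9} → only 2 remains.
row 2, column 8 = 4: row 2 has {1,2,5,8}; col 8 has {1,2,3,5,6,7,8,9}; box has {1,2,8,9} → only 4 remains.
row 2, column 9 = 6: row 2 has {1,2,4,5,8}; col 9 has {1,2,3,4,7,8,9}; box has {1,2,4,8,9} → only 6 remains.
row 3, column 3 = 1: row 3 has {2,7,8,9}; col 3 has {2,3,4,5,6,7,8,9}; box has {2,5,6,8} → only 1 remains.
row 3, column 9 = 5: row 3 has {1,2,7,8,9}; col 9 has {1,2,3,4,6,7,8,9}; box has {1,2,4,6,8,9} → only 5 remains.
row 4, column 2 = 4: row 4 has {2,3,5,8,9}; col 2 has {1,2,5,6,8,9}; box has {1,2,5,7,8,9} → only 4 remains.
row 4, column 4 = 7: row 4 has {2,3,4,5,8,9}; col 4 has {1,6,8,9}; box has {3,4,5,6,8,9} → only 7 remains.
row 4, column 7 = 1: row 4 has {2,3,4,5,7,8,9}; col 7 has {2,4,5,6,8,9}; box has {2,3,4,5,6,7,8,9} → only 1 remains.
row 5, column 2 = 3: row 5 has {4,5,6,7,8,9}; col 2 has {1,2,4,5,6,8,9}; box has {1,2,4,5,7,8,9} → only 3 remains.
row 5, column 4 = 2: row 5 has {3,4,5,6,7,8,9}; col 4 has {1,6,7,8,9}; box has {3,4,5,6,7,8,9} → only 2 remains.
row 5, column 5 = 1: row 5 has {2,3,4,5,6,7,8,9}; col 5 has {2,3,4,5,6,7,8,9}; box has {2,3,4,5,6,7,8,9} → only 1 remains.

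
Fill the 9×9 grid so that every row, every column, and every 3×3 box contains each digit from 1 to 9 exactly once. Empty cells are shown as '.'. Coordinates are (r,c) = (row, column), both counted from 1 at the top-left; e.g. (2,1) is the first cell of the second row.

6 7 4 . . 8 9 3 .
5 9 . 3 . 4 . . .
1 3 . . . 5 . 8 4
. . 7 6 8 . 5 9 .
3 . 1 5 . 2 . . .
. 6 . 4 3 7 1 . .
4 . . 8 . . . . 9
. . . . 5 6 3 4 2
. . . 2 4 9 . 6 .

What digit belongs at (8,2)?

1

(1,4) = 1: row 1 has {3,4,6,7,8,9}; col 4 has {2,3,4,5,6,8}; box has {3,4,5,8} → only 1 remains.
(1,5) = 2: row 1 has {1,3,4,6,7,8,9}; col 5 has {3,4,5,8}; box has {1,3,4,5,8} → only 2 remains.
(1,9) = 5: row 1 has {1,2,3,4,6,7,8,9}; col 9 has {2,4,9}; box has {3,4,8,9} → only 5 remains.
(3,3) = 2: row 3 has {1,3,4,5,8}; col 3 has {1,4,7}; box has {1,3,4,5,6,7,9} → only 2 remains.
(4,1) = 2: row 4 has {5,6,7,8,9}; col 1 has {1,3,4,5,6}; box has {1,3,6,7} → only 2 remains.
(4,2) = 4: row 4 has {2,5,6,7,8,9}; col 2 has {3,6,7,9}; box has {1,2,3,6,7} → only 4 remains.
(4,6) = 1: row 4 has {2,4,5,6,7,8,9}; col 6 has {2,4,5,6,7,8,9}; box has {2,3,4,5,6,7,8} → only 1 remains.
(4,9) = 3: row 4 has {1,2,4,5,6,7,8,9}; col 9 has {2,4,5,9}; box has {1,5,9} → only 3 remains.
(5,2) = 8: row 5 has {1,2,3,5}; col 2 has {3,4,6,7,9}; box has {1,2,3,4,6,7} → only 8 remains.
(5,5) = 9: row 5 has {1,2,3,5,8}; col 5 has {2,3,4,5,8}; box has {1,2,3,4,5,6,7,8} → only 9 remains.
(5,8) = 7: row 5 has {1,2,3,5,8,9}; col 8 has {3,4,6,8,9}; box has {1,3,5,9} → only 7 remains.
(5,9) = 6: row 5 has {1,2,3,5,7,8,9}; col 9 has {2,3,4,5,9}; box has {1,3,5,7,9} → only 6 remains.
(6,1) = 9: row 6 has {1,3,4,6,7}; col 1 has {1,2,3,4,5,6}; box has {1,2,3,4,6,7,8} → only 9 remains.
(6,3) = 5: row 6 has {1,3,4,6,7,9}; col 3 has {1,2,4,7}; box has {1,2,3,4,6,7,8,9} → only 5 remains.
(6,8) = 2: row 6 has {1,3,4,5,6,7,9}; col 8 has {3,4,6,7,8,9}; box has {1,3,5,6,7,9} → only 2 remains.
(6,9) = 8: row 6 has {1,2,3,4,5,6,7,9}; col 9 has {2,3,4,5,6,9}; box has {1,2,3,5,6,7,9} → only 8 remains.
(7,6) = 3: row 7 has {4,8,9}; col 6 has {1,2,4,5,6,7,8,9}; box has {2,4,5,6,8,9} → only 3 remains.
(7,7) = 7: row 7 has {3,4,8,9}; col 7 has {1,3,5,9}; box has {2,3,4,6,9} → only 7 remains.
(8,2) = 1: row 8 has {2,3,4,5,6}; col 2 has {3,4,6,7,8,9}; box has {4} → only 1 remains.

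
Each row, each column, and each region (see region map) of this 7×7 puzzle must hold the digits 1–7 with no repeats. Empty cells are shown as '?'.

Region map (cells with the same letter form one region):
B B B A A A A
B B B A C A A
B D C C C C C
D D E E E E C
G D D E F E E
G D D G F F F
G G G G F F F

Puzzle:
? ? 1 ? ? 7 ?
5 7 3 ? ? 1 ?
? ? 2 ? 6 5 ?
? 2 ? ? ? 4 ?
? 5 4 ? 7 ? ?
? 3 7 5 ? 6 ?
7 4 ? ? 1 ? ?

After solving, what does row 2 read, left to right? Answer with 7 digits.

row 1, column 2 = 6: row 1 has {1,7}; col 2 has {2,3,4,5,7}; region has {1,3,5,7} → only 6 remains.
row 2, column 5 = 4: row 2 has {1,3,5,7}; col 5 has {1,6,7}; region has {2,5,6} → only 4 remains.
row 3, column 1 = 4: row 3 has {2,5,6}; col 1 has {5,7}; region has {1,3,5,6,7} → only 4 remains.
row 3, column 2 = 1: row 3 has {2,4,5,6}; col 2 has {2,3,4,5,6,7}; region has {2,3,4,5,7} → only 1 remains.
row 4, column 1 = 6: row 4 has {2,4}; col 1 has {4,5,7}; region has {1,2,3,4,5,7} → only 6 remains.
row 4, column 3 = 5: row 4 has {2,4,6}; col 3 has {1,2,3,4,7}; region has {4} → only 5 remains.
row 4, column 5 = 3: row 4 has {2,4,5,6}; col 5 has {1,4,6,7}; region has {4,5} → only 3 remains.
row 5, column 6 = 2: row 5 has {4,5,7}; col 6 has {1,4,5,6,7}; region has {3,4,5} → only 2 remains.
row 6, column 5 = 2: row 6 has {3,5,6,7}; col 5 has {1,3,4,6,7}; region has {1,6,7} → only 2 remains.
row 6, column 7 = 4: row 6 has {2,3,5,6,7}; col 7 has {}; region has {1,2,6,7} → only 4 remains.
row 7, column 3 = 6: row 7 has {1,4,7}; col 3 has {1,2,3,4,5,7}; region has {4,5,7} → only 6 remains.
row 7, column 6 = 3: row 7 has {1,4,6,7}; col 6 has {1,2,4,5,6,7}; region has {1,2,4,6,7} → only 3 remains.
row 7, column 7 = 5: row 7 has {1,3,4,6,7}; col 7 has {4}; region has {1,2,3,4,6,7} → only 5 remains.
row 1, column 1 = 2: row 1 has {1,6,7}; col 1 has {4,5,6,7}; region has {1,3,4,5,6,7} → only 2 remains.
row 1, column 5 = 5: row 1 has {1,2,6,7}; col 5 has {1,2,3,4,6,7}; region has {1,7} → only 5 remains.
row 1, column 7 = 3: row 1 has {1,2,5,6,7}; col 7 has {4,5}; region has {1,5,7} → only 3 remains.
row 3, column 7 = 7: row 3 has {1,2,4,5,6}; col 7 has {3,4,5}; region has {2,4,5,6} → only 7 remains.
row 4, column 7 = 1: row 4 has {2,3,4,5,6}; col 7 has {3,4,5,7}; region has {2,4,5,6,7} → only 1 remains.
row 5, column 7 = 6: row 5 has {2,4,5,7}; col 7 has {1,3,4,5,7}; region has {2,3,4,5} → only 6 remains.
row 6, column 1 = 1: row 6 has {2,3,4,5,6,7}; col 1 has {2,4,5,6,7}; region has {4,5,6,7} → only 1 remains.
row 7, column 4 = 2: row 7 has {1,3,4,5,6,7}; col 4 has {5}; region has {1,4,5,6,7} → only 2 remains.
row 1, column 4 = 4: row 1 has {1,2,3,5,6,7}; col 4 has {2,5}; region has {1,3,5,7} → only 4 remains.
row 2, column 4 = 6: row 2 has {1,3,4,5,7}; col 4 has {2,4,5}; region has {1,3,4,5,7} → only 6 remains.
row 2, column 7 = 2: row 2 has {1,3,4,5,6,7}; col 7 has {1,3,4,5,6,7}; region has {1,3,4,5,6,7} → only 2 remains.

5736412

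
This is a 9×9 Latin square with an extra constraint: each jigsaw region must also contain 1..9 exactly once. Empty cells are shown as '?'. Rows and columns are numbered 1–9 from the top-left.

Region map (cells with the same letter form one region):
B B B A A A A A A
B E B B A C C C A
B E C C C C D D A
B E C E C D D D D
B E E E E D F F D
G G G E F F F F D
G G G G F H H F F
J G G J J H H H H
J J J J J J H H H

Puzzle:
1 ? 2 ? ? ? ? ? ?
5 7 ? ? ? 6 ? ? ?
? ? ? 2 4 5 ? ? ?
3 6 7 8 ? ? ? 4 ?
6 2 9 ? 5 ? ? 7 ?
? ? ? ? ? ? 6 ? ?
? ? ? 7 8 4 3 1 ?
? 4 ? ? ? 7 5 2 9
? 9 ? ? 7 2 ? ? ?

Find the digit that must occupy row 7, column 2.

5

row 1, column 2 = 8: row 1 has {1,2}; col 2 has {2,4,6,7,9}; region has {1,2,3,5,6} → only 8 remains.
row 2, column 3 = 4: row 2 has {5,6,7}; col 3 has {2,7,9}; region has {1,2,3,5,6,8} → only 4 remains.
row 2, column 4 = 9: row 2 has {4,5,6,7}; col 4 has {2,7,8}; region has {1,2,3,4,5,6,8} → only 9 remains.
row 3, column 1 = 7: row 3 has {2,4,5}; col 1 has {1,3,5,6}; region has {1,2,3,4,5,6,8,9} → only 7 remains.
row 5, column 7 = 4: row 5 has {2,5,6,7,9}; col 7 has {3,5,6}; region has {1,6,7,8} → only 4 remains.
row 7, column 2 = 5: row 7 has {1,3,4,7,8}; col 2 has {2,4,6,7,8,9}; region has {4,7} → only 5 remains.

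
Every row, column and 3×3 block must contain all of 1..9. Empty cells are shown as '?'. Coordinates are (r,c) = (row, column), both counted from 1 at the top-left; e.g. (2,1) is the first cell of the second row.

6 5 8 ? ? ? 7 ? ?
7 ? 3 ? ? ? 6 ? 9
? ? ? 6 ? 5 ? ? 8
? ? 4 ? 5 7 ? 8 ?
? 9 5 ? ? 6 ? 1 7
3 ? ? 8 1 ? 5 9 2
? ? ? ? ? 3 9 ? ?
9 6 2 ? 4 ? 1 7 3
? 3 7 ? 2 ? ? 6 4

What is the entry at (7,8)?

2

(1,9) = 1: row 1 has {5,6,7,8}; col 9 has {2,3,4,7,8,9}; box has {6,7,8,9} → only 1 remains.
(2,5) = 8: row 2 has {3,6,7,9}; col 5 has {1,2,4,5}; box has {5,6} → only 8 remains.
(4,7) = 3: row 4 has {4,5,7,8}; col 7 has {1,5,6,7,9}; box has {1,2,5,7,8,9} → only 3 remains.
(4,9) = 6: row 4 has {3,4,5,7,8}; col 9 has {1,2,3,4,7,8,9}; box has {1,2,3,5,7,8,9} → only 6 remains.
(5,5) = 3: row 5 has {1,5,6,7,9}; col 5 has {1,2,4,5,8}; box has {1,5,6,7,8} → only 3 remains.
(5,7) = 4: row 5 has {1,3,5,6,7,9}; col 7 has {1,3,5,6,7,9}; box has {1,2,3,5,6,7,8,9} → only 4 remains.
(6,2) = 7: row 6 has {1,2,3,5,8,9}; col 2 has {3,5,6,9}; box has {3,4,5,9} → only 7 remains.
(6,3) = 6: row 6 has {1,2,3,5,7,8,9}; col 3 has {2,3,4,5,7,8}; box has {3,4,5,7,9} → only 6 remains.
(6,6) = 4: row 6 has {1,2,3,5,6,7,8,9}; col 6 has {3,5,6,7}; box has {1,3,5,6,7,8} → only 4 remains.
(7,3) = 1: row 7 has {3,9}; col 3 has {2,3,4,5,6,7,8}; box has {2,3,6,7,9} → only 1 remains.
(7,9) = 5: row 7 has {1,3,9}; col 9 has {1,2,3,4,6,7,8,9}; box has {1,3,4,6,7,9} → only 5 remains.
(8,4) = 5: row 8 has {1,2,3,4,6,7,9}; col 4 has {6,8}; box has {2,3,4} → only 5 remains.
(8,6) = 8: row 8 has {1,2,3,4,5,6,7,9}; col 6 has {3,4,5,6,7}; box has {2,3,4,5} → only 8 remains.
(9,7) = 8: row 9 has {2,3,4,6,7}; col 7 has {1,3,4,5,6,7,9}; box has {1,3,4,5,6,7,9} → only 8 remains.
(1,5) = 9: row 1 has {1,5,6,7,8}; col 5 has {1,2,3,4,5,8}; box has {5,6,8} → only 9 remains.
(1,6) = 2: row 1 has {1,5,6,7,8,9}; col 6 has {3,4,5,6,7,8}; box has {5,6,8,9} → only 2 remains.
(2,6) = 1: row 2 has {3,6,7,8,9}; col 6 has {2,3,4,5,6,7,8}; box has {2,5,6,8,9} → only 1 remains.
(3,3) = 9: row 3 has {5,6,8}; col 3 has {1,2,3,4,5,6,7,8}; box has {3,5,6,7,8} → only 9 remains.
(3,5) = 7: row 3 has {5,6,8,9}; col 5 has {1,2,3,4,5,8,9}; box has {1,2,5,6,8,9} → only 7 remains.
(3,7) = 2: row 3 has {5,6,7,8,9}; col 7 has {1,3,4,5,6,7,8,9}; box has {1,6,7,8,9} → only 2 remains.
(5,4) = 2: row 5 has {1,3,4,5,6,7,9}; col 4 has {5,6,8}; box has {1,3,4,5,6,7,8} → only 2 remains.
(7,4) = 7: row 7 has {1,3,5,9}; col 4 has {2,5,6,8}; box has {2,3,4,5,8} → only 7 remains.
(7,5) = 6: row 7 has {1,3,5,7,9}; col 5 has {1,2,3,4,5,7,8,9}; box has {2,3,4,5,7,8} → only 6 remains.
(7,8) = 2: row 7 has {1,3,5,6,7,9}; col 8 has {1,6,7,8,9}; box has {1,3,4,5,6,7,8,9} → only 2 remains.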